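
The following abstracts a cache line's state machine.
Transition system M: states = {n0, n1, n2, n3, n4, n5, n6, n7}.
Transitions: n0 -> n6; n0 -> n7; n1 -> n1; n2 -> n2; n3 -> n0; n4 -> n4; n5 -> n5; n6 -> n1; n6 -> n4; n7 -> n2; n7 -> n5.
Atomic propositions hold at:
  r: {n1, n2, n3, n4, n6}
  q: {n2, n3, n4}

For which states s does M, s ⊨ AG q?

{n2, n4}

AG q: greatest fixpoint, start Z0 = {n2, n3, n4}, keep only states in Sat with every successor in Z. Z1 = {n2, n4}; fixed.
Sat(AG q) = {n2, n4}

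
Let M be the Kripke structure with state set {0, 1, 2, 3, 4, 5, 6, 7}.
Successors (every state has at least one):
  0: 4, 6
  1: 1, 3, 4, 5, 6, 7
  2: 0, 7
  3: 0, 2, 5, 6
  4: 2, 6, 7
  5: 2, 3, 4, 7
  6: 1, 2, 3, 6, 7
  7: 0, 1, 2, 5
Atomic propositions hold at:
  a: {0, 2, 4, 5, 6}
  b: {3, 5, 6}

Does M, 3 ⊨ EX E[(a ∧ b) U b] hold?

Sat(a ∧ b) = {5, 6}
E[(a ∧ b) U b]: least fixpoint, start Z0 = Sat(b) = {3, 5, 6}, add states in Sat(a ∧ b) with some successor in Z. Already a fixed point.
Sat(E[(a ∧ b) U b]) = {3, 5, 6}
Sat(EX E[(a ∧ b) U b]) = {s : some successor in {3, 5, 6}} = {0, 1, 3, 4, 5, 6, 7}
3 ∈ Sat(EX E[(a ∧ b) U b]) = {0, 1, 3, 4, 5, 6, 7}, so the formula holds at 3.

Yes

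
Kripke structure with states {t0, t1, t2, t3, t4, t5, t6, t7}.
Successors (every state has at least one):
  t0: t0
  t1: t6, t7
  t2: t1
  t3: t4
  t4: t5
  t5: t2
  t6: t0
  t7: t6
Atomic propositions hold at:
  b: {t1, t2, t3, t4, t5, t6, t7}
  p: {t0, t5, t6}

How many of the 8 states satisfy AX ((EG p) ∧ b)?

1

EG p: greatest fixpoint, start Z0 = {t0, t5, t6}, keep only states in Sat with some successor in Z. Z1 = {t0, t6}; fixed.
Sat(EG p) = {t0, t6}
Sat((EG p) ∧ b) = {t6}
Sat(AX ((EG p) ∧ b)) = {s : every successor in {t6}} = {t7}
|Sat(AX ((EG p) ∧ b))| = |{t7}| = 1.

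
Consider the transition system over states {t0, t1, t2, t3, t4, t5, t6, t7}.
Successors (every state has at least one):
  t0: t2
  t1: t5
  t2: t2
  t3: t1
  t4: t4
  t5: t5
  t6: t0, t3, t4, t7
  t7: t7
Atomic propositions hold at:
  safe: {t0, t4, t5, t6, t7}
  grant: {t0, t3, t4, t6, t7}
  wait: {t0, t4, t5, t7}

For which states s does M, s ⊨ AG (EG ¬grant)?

{t1, t2, t5}

Sat(¬grant) = {t1, t2, t5}
EG ¬grant: greatest fixpoint, start Z0 = {t1, t2, t5}, keep only states in Sat with some successor in Z. Already a fixed point.
Sat(EG ¬grant) = {t1, t2, t5}
AG (EG ¬grant): greatest fixpoint, start Z0 = {t1, t2, t5}, keep only states in Sat with every successor in Z. Already a fixed point.
Sat(AG (EG ¬grant)) = {t1, t2, t5}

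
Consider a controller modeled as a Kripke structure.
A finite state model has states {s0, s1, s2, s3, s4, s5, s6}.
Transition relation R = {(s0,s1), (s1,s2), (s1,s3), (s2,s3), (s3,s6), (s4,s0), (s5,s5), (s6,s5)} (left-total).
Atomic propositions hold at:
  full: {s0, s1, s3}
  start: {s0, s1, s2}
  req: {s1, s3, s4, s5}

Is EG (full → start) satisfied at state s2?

No

Sat(full → start) = {s0, s1, s2, s4, s5, s6}
EG (full → start): greatest fixpoint, start Z0 = {s0, s1, s2, s4, s5, s6}, keep only states in Sat with some successor in Z. Z1 = {s0, s1, s4, s5, s6}; Z2 = {s0, s4, s5, s6}; Z3 = {s4, s5, s6}; Z4 = {s5, s6}; fixed.
Sat(EG (full → start)) = {s5, s6}
s2 ∉ Sat(EG (full → start)) = {s5, s6}, so the formula does not hold at s2.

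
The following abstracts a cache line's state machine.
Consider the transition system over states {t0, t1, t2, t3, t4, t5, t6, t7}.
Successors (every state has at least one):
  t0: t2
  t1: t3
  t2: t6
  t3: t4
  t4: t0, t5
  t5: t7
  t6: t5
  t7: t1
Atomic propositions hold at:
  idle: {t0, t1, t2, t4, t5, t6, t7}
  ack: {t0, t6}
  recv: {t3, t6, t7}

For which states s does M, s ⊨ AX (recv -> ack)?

Sat(recv -> ack) = {t0, t1, t2, t4, t5, t6}
Sat(AX (recv -> ack)) = {s : every successor in {t0, t1, t2, t4, t5, t6}} = {t0, t2, t3, t4, t6, t7}

{t0, t2, t3, t4, t6, t7}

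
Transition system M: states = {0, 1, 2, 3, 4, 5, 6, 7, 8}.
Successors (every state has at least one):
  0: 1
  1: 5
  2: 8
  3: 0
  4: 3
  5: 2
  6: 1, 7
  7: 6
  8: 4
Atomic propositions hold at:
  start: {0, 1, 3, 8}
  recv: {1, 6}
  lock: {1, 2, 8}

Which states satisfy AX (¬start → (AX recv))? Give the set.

{0, 2, 3, 4, 6}

Sat(¬start) = {2, 4, 5, 6, 7}
Sat(AX recv) = {s : every successor in {1, 6}} = {0, 7}
Sat(¬start → (AX recv)) = {0, 1, 3, 7, 8}
Sat(AX (¬start → (AX recv))) = {s : every successor in {0, 1, 3, 7, 8}} = {0, 2, 3, 4, 6}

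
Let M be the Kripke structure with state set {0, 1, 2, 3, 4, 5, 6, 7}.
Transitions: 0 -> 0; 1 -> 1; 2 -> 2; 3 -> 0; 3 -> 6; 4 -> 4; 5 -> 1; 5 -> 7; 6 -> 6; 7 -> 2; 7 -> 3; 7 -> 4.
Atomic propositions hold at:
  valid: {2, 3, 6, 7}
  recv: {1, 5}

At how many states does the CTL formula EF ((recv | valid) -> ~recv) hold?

Sat(recv | valid) = {1, 2, 3, 5, 6, 7}
Sat(~recv) = {0, 2, 3, 4, 6, 7}
Sat((recv | valid) -> ~recv) = {0, 2, 3, 4, 6, 7}
EF ((recv | valid) -> ~recv): least fixpoint, start Z0 = {0, 2, 3, 4, 6, 7}, add states with some successor in Z. Z1 = {0, 2, 3, 4, 5, 6, 7}; fixed.
Sat(EF ((recv | valid) -> ~recv)) = {0, 2, 3, 4, 5, 6, 7}
|Sat(EF ((recv | valid) -> ~recv))| = |{0, 2, 3, 4, 5, 6, 7}| = 7.

7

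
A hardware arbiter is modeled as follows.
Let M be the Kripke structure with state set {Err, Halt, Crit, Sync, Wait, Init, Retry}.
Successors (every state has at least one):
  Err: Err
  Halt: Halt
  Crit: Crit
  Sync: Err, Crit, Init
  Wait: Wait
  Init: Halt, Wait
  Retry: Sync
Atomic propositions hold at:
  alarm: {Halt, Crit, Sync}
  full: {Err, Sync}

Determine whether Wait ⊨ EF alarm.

EF alarm: least fixpoint, start Z0 = {Halt, Crit, Sync}, add states with some successor in Z. Z1 = {Halt, Crit, Sync, Init, Retry}; fixed.
Sat(EF alarm) = {Halt, Crit, Sync, Init, Retry}
Wait ∉ Sat(EF alarm) = {Halt, Crit, Sync, Init, Retry}, so the formula does not hold at Wait.

No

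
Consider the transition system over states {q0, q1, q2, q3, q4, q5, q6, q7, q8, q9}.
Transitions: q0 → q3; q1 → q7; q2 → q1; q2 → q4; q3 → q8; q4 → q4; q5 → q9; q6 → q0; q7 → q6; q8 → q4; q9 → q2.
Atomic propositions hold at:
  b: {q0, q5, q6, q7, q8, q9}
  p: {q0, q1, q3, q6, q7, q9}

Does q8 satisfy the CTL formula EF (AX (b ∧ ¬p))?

No

Sat(¬p) = {q2, q4, q5, q8}
Sat(b ∧ ¬p) = {q5, q8}
Sat(AX (b ∧ ¬p)) = {s : every successor in {q5, q8}} = {q3}
EF (AX (b ∧ ¬p)): least fixpoint, start Z0 = {q3}, add states with some successor in Z. Z1 = {q0, q3}; Z2 = {q0, q3, q6}; Z3 = {q0, q3, q6, q7}; Z4 = {q0, q1, q3, q6, q7}; Z5 = {q0, q1, q2, q3, q6, q7}; Z6 = {q0, q1, q2, q3, q6, q7, q9}; Z7 = {q0, q1, q2, q3, q5, q6, q7, q9}; fixed.
Sat(EF (AX (b ∧ ¬p))) = {q0, q1, q2, q3, q5, q6, q7, q9}
q8 ∉ Sat(EF (AX (b ∧ ¬p))) = {q0, q1, q2, q3, q5, q6, q7, q9}, so the formula does not hold at q8.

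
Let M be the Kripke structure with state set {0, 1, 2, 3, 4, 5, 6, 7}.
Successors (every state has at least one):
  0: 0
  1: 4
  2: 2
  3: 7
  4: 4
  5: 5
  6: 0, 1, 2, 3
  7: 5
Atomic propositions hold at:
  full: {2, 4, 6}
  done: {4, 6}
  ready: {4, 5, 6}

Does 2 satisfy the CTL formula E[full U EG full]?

Yes

EG full: greatest fixpoint, start Z0 = {2, 4, 6}, keep only states in Sat with some successor in Z. Already a fixed point.
Sat(EG full) = {2, 4, 6}
E[full U EG full]: least fixpoint, start Z0 = Sat(EG full) = {2, 4, 6}, add states in Sat(full) with some successor in Z. Already a fixed point.
Sat(E[full U EG full]) = {2, 4, 6}
2 ∈ Sat(E[full U EG full]) = {2, 4, 6}, so the formula holds at 2.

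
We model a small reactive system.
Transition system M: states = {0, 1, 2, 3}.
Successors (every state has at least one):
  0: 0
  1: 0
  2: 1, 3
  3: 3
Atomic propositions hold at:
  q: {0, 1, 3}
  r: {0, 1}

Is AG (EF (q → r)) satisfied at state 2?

No

Sat(q → r) = {0, 1, 2}
EF (q → r): least fixpoint, start Z0 = {0, 1, 2}, add states with some successor in Z. Already a fixed point.
Sat(EF (q → r)) = {0, 1, 2}
AG (EF (q → r)): greatest fixpoint, start Z0 = {0, 1, 2}, keep only states in Sat with every successor in Z. Z1 = {0, 1}; fixed.
Sat(AG (EF (q → r))) = {0, 1}
2 ∉ Sat(AG (EF (q → r))) = {0, 1}, so the formula does not hold at 2.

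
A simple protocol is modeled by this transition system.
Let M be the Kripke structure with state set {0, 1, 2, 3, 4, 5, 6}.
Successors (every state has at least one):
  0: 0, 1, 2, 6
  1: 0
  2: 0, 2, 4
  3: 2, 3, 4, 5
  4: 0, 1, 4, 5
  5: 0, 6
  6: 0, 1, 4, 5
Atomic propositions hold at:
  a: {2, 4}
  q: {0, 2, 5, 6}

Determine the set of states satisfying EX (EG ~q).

Sat(~q) = {1, 3, 4}
EG ~q: greatest fixpoint, start Z0 = {1, 3, 4}, keep only states in Sat with some successor in Z. Z1 = {3, 4}; fixed.
Sat(EG ~q) = {3, 4}
Sat(EX (EG ~q)) = {s : some successor in {3, 4}} = {2, 3, 4, 6}

{2, 3, 4, 6}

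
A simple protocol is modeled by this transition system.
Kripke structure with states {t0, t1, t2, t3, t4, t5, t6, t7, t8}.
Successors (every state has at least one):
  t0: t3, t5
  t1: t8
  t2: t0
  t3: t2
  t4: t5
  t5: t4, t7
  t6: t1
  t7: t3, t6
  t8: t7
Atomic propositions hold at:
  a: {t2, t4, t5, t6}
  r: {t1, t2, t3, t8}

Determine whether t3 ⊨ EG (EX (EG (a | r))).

No

Sat(a | r) = {t1, t2, t3, t4, t5, t6, t8}
EG (a | r): greatest fixpoint, start Z0 = {t1, t2, t3, t4, t5, t6, t8}, keep only states in Sat with some successor in Z. Z1 = {t1, t3, t4, t5, t6}; Z2 = {t4, t5, t6}; Z3 = {t4, t5}; fixed.
Sat(EG (a | r)) = {t4, t5}
Sat(EX (EG (a | r))) = {s : some successor in {t4, t5}} = {t0, t4, t5}
EG (EX (EG (a | r))): greatest fixpoint, start Z0 = {t0, t4, t5}, keep only states in Sat with some successor in Z. Already a fixed point.
Sat(EG (EX (EG (a | r)))) = {t0, t4, t5}
t3 ∉ Sat(EG (EX (EG (a | r)))) = {t0, t4, t5}, so the formula does not hold at t3.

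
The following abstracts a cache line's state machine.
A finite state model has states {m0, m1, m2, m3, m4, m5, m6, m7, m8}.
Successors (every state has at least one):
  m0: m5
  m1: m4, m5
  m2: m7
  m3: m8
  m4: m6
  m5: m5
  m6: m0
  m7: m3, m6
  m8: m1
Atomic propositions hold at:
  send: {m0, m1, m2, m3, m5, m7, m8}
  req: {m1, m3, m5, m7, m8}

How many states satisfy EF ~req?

Sat(~req) = {m0, m2, m4, m6}
EF ~req: least fixpoint, start Z0 = {m0, m2, m4, m6}, add states with some successor in Z. Z1 = {m0, m1, m2, m4, m6, m7}; Z2 = {m0, m1, m2, m4, m6, m7, m8}; Z3 = {m0, m1, m2, m3, m4, m6, m7, m8}; fixed.
Sat(EF ~req) = {m0, m1, m2, m3, m4, m6, m7, m8}
|Sat(EF ~req)| = |{m0, m1, m2, m3, m4, m6, m7, m8}| = 8.

8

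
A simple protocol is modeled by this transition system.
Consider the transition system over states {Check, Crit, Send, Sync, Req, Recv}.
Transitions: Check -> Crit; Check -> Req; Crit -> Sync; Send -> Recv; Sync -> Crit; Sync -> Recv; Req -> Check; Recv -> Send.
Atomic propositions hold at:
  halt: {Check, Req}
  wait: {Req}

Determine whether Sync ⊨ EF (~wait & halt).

Sat(~wait) = {Check, Crit, Send, Sync, Recv}
Sat(~wait & halt) = {Check}
EF (~wait & halt): least fixpoint, start Z0 = {Check}, add states with some successor in Z. Z1 = {Check, Req}; fixed.
Sat(EF (~wait & halt)) = {Check, Req}
Sync ∉ Sat(EF (~wait & halt)) = {Check, Req}, so the formula does not hold at Sync.

No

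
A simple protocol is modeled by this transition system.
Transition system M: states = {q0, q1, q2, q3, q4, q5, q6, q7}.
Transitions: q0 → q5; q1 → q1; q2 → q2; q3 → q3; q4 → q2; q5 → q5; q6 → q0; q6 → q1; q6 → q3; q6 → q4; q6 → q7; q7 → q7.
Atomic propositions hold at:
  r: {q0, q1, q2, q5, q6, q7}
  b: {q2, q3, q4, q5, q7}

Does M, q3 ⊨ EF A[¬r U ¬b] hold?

No

Sat(¬r) = {q3, q4}
Sat(¬b) = {q0, q1, q6}
A[¬r U ¬b]: least fixpoint, start Z0 = Sat(¬b) = {q0, q1, q6}, add states in Sat(¬r) with every successor in Z. Already a fixed point.
Sat(A[¬r U ¬b]) = {q0, q1, q6}
EF A[¬r U ¬b]: least fixpoint, start Z0 = {q0, q1, q6}, add states with some successor in Z. Already a fixed point.
Sat(EF A[¬r U ¬b]) = {q0, q1, q6}
q3 ∉ Sat(EF A[¬r U ¬b]) = {q0, q1, q6}, so the formula does not hold at q3.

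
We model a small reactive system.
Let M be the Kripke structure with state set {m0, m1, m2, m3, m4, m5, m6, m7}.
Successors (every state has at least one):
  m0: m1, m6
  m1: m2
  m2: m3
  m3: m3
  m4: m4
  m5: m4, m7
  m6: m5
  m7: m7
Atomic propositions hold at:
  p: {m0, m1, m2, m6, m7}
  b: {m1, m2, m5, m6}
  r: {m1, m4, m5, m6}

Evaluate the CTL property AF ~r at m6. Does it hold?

Sat(~r) = {m0, m2, m3, m7}
AF ~r: least fixpoint, start Z0 = {m0, m2, m3, m7}, add states with every successor in Z. Z1 = {m0, m1, m2, m3, m7}; fixed.
Sat(AF ~r) = {m0, m1, m2, m3, m7}
m6 ∉ Sat(AF ~r) = {m0, m1, m2, m3, m7}, so the formula does not hold at m6.

No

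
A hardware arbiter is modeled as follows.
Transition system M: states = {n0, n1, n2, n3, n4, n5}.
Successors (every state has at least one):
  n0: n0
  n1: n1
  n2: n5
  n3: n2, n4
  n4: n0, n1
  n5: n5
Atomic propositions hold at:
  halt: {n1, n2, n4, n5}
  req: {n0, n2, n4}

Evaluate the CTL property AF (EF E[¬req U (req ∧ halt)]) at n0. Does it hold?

Sat(¬req) = {n1, n3, n5}
Sat(req ∧ halt) = {n2, n4}
E[¬req U (req ∧ halt)]: least fixpoint, start Z0 = Sat((req ∧ halt)) = {n2, n4}, add states in Sat(¬req) with some successor in Z. Z1 = {n2, n3, n4}; fixed.
Sat(E[¬req U (req ∧ halt)]) = {n2, n3, n4}
EF E[¬req U (req ∧ halt)]: least fixpoint, start Z0 = {n2, n3, n4}, add states with some successor in Z. Already a fixed point.
Sat(EF E[¬req U (req ∧ halt)]) = {n2, n3, n4}
AF (EF E[¬req U (req ∧ halt)]): least fixpoint, start Z0 = {n2, n3, n4}, add states with every successor in Z. Already a fixed point.
Sat(AF (EF E[¬req U (req ∧ halt)])) = {n2, n3, n4}
n0 ∉ Sat(AF (EF E[¬req U (req ∧ halt)])) = {n2, n3, n4}, so the formula does not hold at n0.

No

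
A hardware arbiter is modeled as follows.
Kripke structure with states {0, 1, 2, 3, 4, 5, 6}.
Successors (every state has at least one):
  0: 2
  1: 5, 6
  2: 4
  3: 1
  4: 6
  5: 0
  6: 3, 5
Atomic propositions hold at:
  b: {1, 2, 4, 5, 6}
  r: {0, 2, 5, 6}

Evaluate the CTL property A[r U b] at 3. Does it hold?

No

A[r U b]: least fixpoint, start Z0 = Sat(b) = {1, 2, 4, 5, 6}, add states in Sat(r) with every successor in Z. Z1 = {0, 1, 2, 4, 5, 6}; fixed.
Sat(A[r U b]) = {0, 1, 2, 4, 5, 6}
3 ∉ Sat(A[r U b]) = {0, 1, 2, 4, 5, 6}, so the formula does not hold at 3.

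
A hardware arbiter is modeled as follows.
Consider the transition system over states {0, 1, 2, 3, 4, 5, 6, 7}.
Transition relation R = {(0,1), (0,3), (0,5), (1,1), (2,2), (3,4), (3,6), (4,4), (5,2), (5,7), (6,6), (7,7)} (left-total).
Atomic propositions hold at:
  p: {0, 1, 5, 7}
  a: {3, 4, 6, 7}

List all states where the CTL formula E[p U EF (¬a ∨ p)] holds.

Sat(¬a) = {0, 1, 2, 5}
Sat(¬a ∨ p) = {0, 1, 2, 5, 7}
EF (¬a ∨ p): least fixpoint, start Z0 = {0, 1, 2, 5, 7}, add states with some successor in Z. Already a fixed point.
Sat(EF (¬a ∨ p)) = {0, 1, 2, 5, 7}
E[p U EF (¬a ∨ p)]: least fixpoint, start Z0 = Sat(EF (¬a ∨ p)) = {0, 1, 2, 5, 7}, add states in Sat(p) with some successor in Z. Already a fixed point.
Sat(E[p U EF (¬a ∨ p)]) = {0, 1, 2, 5, 7}

{0, 1, 2, 5, 7}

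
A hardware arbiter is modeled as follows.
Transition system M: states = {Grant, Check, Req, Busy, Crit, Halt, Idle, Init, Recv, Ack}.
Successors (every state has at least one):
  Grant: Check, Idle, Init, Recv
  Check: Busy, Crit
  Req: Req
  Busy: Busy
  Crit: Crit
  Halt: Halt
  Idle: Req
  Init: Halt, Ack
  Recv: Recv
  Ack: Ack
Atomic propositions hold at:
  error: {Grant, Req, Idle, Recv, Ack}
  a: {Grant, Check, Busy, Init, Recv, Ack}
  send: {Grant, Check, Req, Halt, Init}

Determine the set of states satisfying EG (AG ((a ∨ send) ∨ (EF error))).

Sat(a ∨ send) = {Grant, Check, Req, Busy, Halt, Init, Recv, Ack}
EF error: least fixpoint, start Z0 = {Grant, Req, Idle, Recv, Ack}, add states with some successor in Z. Z1 = {Grant, Req, Idle, Init, Recv, Ack}; fixed.
Sat(EF error) = {Grant, Req, Idle, Init, Recv, Ack}
Sat((a ∨ send) ∨ (EF error)) = {Grant, Check, Req, Busy, Halt, Idle, Init, Recv, Ack}
AG ((a ∨ send) ∨ (EF error)): greatest fixpoint, start Z0 = {Grant, Check, Req, Busy, Halt, Idle, Init, Recv, Ack}, keep only states in Sat with every successor in Z. Z1 = {Grant, Req, Busy, Halt, Idle, Init, Recv, Ack}; Z2 = {Req, Busy, Halt, Idle, Init, Recv, Ack}; fixed.
Sat(AG ((a ∨ send) ∨ (EF error))) = {Req, Busy, Halt, Idle, Init, Recv, Ack}
EG (AG ((a ∨ send) ∨ (EF error))): greatest fixpoint, start Z0 = {Req, Busy, Halt, Idle, Init, Recv, Ack}, keep only states in Sat with some successor in Z. Already a fixed point.
Sat(EG (AG ((a ∨ send) ∨ (EF error)))) = {Req, Busy, Halt, Idle, Init, Recv, Ack}

{Req, Busy, Halt, Idle, Init, Recv, Ack}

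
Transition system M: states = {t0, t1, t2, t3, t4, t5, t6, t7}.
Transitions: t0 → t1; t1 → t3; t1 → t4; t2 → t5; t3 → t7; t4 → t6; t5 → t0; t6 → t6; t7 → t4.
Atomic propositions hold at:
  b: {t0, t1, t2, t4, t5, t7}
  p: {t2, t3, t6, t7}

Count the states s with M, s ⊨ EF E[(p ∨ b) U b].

Sat(p ∨ b) = {t0, t1, t2, t3, t4, t5, t6, t7}
E[(p ∨ b) U b]: least fixpoint, start Z0 = Sat(b) = {t0, t1, t2, t4, t5, t7}, add states in Sat(p ∨ b) with some successor in Z. Z1 = {t0, t1, t2, t3, t4, t5, t7}; fixed.
Sat(E[(p ∨ b) U b]) = {t0, t1, t2, t3, t4, t5, t7}
EF E[(p ∨ b) U b]: least fixpoint, start Z0 = {t0, t1, t2, t3, t4, t5, t7}, add states with some successor in Z. Already a fixed point.
Sat(EF E[(p ∨ b) U b]) = {t0, t1, t2, t3, t4, t5, t7}
|Sat(EF E[(p ∨ b) U b])| = |{t0, t1, t2, t3, t4, t5, t7}| = 7.

7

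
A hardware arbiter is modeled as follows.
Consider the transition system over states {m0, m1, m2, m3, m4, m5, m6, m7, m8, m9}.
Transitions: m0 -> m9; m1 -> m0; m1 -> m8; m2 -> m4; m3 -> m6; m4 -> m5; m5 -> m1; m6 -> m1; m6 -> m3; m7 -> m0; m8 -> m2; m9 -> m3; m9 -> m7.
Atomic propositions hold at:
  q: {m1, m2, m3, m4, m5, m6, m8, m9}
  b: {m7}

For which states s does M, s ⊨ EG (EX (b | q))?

{m0, m1, m2, m3, m4, m5, m6, m8, m9}

Sat(b | q) = {m1, m2, m3, m4, m5, m6, m7, m8, m9}
Sat(EX (b | q)) = {s : some successor in {m1, m2, m3, m4, m5, m6, m7, m8, m9}} = {m0, m1, m2, m3, m4, m5, m6, m8, m9}
EG (EX (b | q)): greatest fixpoint, start Z0 = {m0, m1, m2, m3, m4, m5, m6, m8, m9}, keep only states in Sat with some successor in Z. Already a fixed point.
Sat(EG (EX (b | q))) = {m0, m1, m2, m3, m4, m5, m6, m8, m9}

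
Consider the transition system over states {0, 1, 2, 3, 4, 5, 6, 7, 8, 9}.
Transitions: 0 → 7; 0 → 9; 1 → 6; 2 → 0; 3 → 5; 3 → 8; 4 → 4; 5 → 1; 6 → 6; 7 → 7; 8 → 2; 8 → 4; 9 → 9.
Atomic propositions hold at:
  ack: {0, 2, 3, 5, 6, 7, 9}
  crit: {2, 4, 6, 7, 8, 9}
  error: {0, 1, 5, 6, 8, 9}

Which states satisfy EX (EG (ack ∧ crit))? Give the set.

{0, 1, 6, 7, 9}

Sat(ack ∧ crit) = {2, 6, 7, 9}
EG (ack ∧ crit): greatest fixpoint, start Z0 = {2, 6, 7, 9}, keep only states in Sat with some successor in Z. Z1 = {6, 7, 9}; fixed.
Sat(EG (ack ∧ crit)) = {6, 7, 9}
Sat(EX (EG (ack ∧ crit))) = {s : some successor in {6, 7, 9}} = {0, 1, 6, 7, 9}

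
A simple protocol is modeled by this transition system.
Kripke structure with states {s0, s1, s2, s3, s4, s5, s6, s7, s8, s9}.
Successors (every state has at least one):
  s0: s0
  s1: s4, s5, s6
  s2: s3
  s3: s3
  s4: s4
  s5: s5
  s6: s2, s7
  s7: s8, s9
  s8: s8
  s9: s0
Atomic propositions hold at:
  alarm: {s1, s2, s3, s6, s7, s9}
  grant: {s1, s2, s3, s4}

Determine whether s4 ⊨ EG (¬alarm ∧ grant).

Yes

Sat(¬alarm) = {s0, s4, s5, s8}
Sat(¬alarm ∧ grant) = {s4}
EG (¬alarm ∧ grant): greatest fixpoint, start Z0 = {s4}, keep only states in Sat with some successor in Z. Already a fixed point.
Sat(EG (¬alarm ∧ grant)) = {s4}
s4 ∈ Sat(EG (¬alarm ∧ grant)) = {s4}, so the formula holds at s4.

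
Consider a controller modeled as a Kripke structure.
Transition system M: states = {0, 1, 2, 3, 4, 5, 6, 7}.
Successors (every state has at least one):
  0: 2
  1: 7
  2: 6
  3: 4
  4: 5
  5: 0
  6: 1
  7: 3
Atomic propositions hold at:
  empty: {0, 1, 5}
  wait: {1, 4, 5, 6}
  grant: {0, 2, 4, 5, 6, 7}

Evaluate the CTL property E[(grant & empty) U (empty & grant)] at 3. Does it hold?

No

Sat(grant & empty) = {0, 5}
Sat(empty & grant) = {0, 5}
E[(grant & empty) U (empty & grant)]: least fixpoint, start Z0 = Sat((empty & grant)) = {0, 5}, add states in Sat(grant & empty) with some successor in Z. Already a fixed point.
Sat(E[(grant & empty) U (empty & grant)]) = {0, 5}
3 ∉ Sat(E[(grant & empty) U (empty & grant)]) = {0, 5}, so the formula does not hold at 3.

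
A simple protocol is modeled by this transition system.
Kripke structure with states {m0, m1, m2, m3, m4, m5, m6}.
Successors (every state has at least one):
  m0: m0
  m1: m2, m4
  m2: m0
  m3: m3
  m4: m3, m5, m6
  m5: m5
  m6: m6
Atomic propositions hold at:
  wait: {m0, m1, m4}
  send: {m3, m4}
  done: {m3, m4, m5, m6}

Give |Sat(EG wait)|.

1

EG wait: greatest fixpoint, start Z0 = {m0, m1, m4}, keep only states in Sat with some successor in Z. Z1 = {m0, m1}; Z2 = {m0}; fixed.
Sat(EG wait) = {m0}
|Sat(EG wait)| = |{m0}| = 1.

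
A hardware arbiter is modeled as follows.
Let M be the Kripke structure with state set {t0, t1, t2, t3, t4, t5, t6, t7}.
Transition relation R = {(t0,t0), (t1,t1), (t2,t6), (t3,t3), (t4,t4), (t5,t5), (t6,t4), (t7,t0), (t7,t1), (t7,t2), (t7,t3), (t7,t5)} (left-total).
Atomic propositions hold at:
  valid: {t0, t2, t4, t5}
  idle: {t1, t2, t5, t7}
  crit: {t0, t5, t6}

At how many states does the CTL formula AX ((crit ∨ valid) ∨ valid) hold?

5

Sat(crit ∨ valid) = {t0, t2, t4, t5, t6}
Sat((crit ∨ valid) ∨ valid) = {t0, t2, t4, t5, t6}
Sat(AX ((crit ∨ valid) ∨ valid)) = {s : every successor in {t0, t2, t4, t5, t6}} = {t0, t2, t4, t5, t6}
|Sat(AX ((crit ∨ valid) ∨ valid))| = |{t0, t2, t4, t5, t6}| = 5.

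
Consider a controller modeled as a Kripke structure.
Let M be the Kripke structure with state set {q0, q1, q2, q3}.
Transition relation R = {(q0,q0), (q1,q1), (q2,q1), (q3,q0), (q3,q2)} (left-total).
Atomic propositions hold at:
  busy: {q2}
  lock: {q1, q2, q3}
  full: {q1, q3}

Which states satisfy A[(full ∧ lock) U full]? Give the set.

{q1, q3}

Sat(full ∧ lock) = {q1, q3}
A[(full ∧ lock) U full]: least fixpoint, start Z0 = Sat(full) = {q1, q3}, add states in Sat(full ∧ lock) with every successor in Z. Already a fixed point.
Sat(A[(full ∧ lock) U full]) = {q1, q3}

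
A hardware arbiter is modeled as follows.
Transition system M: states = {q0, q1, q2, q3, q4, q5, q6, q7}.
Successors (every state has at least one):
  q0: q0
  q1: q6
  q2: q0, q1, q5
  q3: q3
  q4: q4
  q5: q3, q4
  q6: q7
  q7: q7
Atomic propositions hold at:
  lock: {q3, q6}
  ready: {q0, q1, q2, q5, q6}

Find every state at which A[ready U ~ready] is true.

Sat(~ready) = {q3, q4, q7}
A[ready U ~ready]: least fixpoint, start Z0 = Sat(~ready) = {q3, q4, q7}, add states in Sat(ready) with every successor in Z. Z1 = {q3, q4, q5, q6, q7}; Z2 = {q1, q3, q4, q5, q6, q7}; fixed.
Sat(A[ready U ~ready]) = {q1, q3, q4, q5, q6, q7}

{q1, q3, q4, q5, q6, q7}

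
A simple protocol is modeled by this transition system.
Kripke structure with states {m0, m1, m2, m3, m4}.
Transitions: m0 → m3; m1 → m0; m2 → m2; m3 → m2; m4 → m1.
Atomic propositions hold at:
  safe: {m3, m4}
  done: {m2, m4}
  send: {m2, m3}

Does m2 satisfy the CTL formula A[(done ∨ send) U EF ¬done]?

Sat(done ∨ send) = {m2, m3, m4}
Sat(¬done) = {m0, m1, m3}
EF ¬done: least fixpoint, start Z0 = {m0, m1, m3}, add states with some successor in Z. Z1 = {m0, m1, m3, m4}; fixed.
Sat(EF ¬done) = {m0, m1, m3, m4}
A[(done ∨ send) U EF ¬done]: least fixpoint, start Z0 = Sat(EF ¬done) = {m0, m1, m3, m4}, add states in Sat(done ∨ send) with every successor in Z. Already a fixed point.
Sat(A[(done ∨ send) U EF ¬done]) = {m0, m1, m3, m4}
m2 ∉ Sat(A[(done ∨ send) U EF ¬done]) = {m0, m1, m3, m4}, so the formula does not hold at m2.

No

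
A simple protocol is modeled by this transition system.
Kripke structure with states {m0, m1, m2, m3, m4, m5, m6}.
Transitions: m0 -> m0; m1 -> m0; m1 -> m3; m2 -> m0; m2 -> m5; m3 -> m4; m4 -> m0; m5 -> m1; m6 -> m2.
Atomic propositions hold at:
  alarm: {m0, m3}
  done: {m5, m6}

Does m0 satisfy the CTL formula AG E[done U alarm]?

Yes

E[done U alarm]: least fixpoint, start Z0 = Sat(alarm) = {m0, m3}, add states in Sat(done) with some successor in Z. Already a fixed point.
Sat(E[done U alarm]) = {m0, m3}
AG E[done U alarm]: greatest fixpoint, start Z0 = {m0, m3}, keep only states in Sat with every successor in Z. Z1 = {m0}; fixed.
Sat(AG E[done U alarm]) = {m0}
m0 ∈ Sat(AG E[done U alarm]) = {m0}, so the formula holds at m0.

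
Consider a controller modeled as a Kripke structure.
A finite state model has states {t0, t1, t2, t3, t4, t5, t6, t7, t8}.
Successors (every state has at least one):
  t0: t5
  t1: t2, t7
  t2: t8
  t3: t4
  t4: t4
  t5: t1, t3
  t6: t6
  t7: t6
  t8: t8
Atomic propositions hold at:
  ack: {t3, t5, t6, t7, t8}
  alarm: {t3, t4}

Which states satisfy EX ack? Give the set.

Sat(EX ack) = {s : some successor in {t3, t5, t6, t7, t8}} = {t0, t1, t2, t5, t6, t7, t8}

{t0, t1, t2, t5, t6, t7, t8}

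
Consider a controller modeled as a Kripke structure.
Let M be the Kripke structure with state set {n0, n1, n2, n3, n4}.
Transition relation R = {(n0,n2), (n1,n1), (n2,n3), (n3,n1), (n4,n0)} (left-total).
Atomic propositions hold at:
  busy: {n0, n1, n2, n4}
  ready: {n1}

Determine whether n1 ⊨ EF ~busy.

No

Sat(~busy) = {n3}
EF ~busy: least fixpoint, start Z0 = {n3}, add states with some successor in Z. Z1 = {n2, n3}; Z2 = {n0, n2, n3}; Z3 = {n0, n2, n3, n4}; fixed.
Sat(EF ~busy) = {n0, n2, n3, n4}
n1 ∉ Sat(EF ~busy) = {n0, n2, n3, n4}, so the formula does not hold at n1.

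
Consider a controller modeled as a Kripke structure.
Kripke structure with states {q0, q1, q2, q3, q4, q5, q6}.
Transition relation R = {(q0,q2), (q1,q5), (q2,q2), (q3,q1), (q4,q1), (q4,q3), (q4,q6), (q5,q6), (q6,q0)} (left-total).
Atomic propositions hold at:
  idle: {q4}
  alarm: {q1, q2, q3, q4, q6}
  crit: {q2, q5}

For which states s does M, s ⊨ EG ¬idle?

{q0, q1, q2, q3, q5, q6}

Sat(¬idle) = {q0, q1, q2, q3, q5, q6}
EG ¬idle: greatest fixpoint, start Z0 = {q0, q1, q2, q3, q5, q6}, keep only states in Sat with some successor in Z. Already a fixed point.
Sat(EG ¬idle) = {q0, q1, q2, q3, q5, q6}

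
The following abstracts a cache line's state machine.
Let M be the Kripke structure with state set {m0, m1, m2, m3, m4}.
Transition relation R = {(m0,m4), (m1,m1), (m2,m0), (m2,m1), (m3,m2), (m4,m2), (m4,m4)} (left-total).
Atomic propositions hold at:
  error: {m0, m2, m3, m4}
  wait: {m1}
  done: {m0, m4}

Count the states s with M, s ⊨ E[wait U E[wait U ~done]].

3

Sat(~done) = {m1, m2, m3}
E[wait U ~done]: least fixpoint, start Z0 = Sat(~done) = {m1, m2, m3}, add states in Sat(wait) with some successor in Z. Already a fixed point.
Sat(E[wait U ~done]) = {m1, m2, m3}
E[wait U E[wait U ~done]]: least fixpoint, start Z0 = Sat(E[wait U ~done]) = {m1, m2, m3}, add states in Sat(wait) with some successor in Z. Already a fixed point.
Sat(E[wait U E[wait U ~done]]) = {m1, m2, m3}
|Sat(E[wait U E[wait U ~done]])| = |{m1, m2, m3}| = 3.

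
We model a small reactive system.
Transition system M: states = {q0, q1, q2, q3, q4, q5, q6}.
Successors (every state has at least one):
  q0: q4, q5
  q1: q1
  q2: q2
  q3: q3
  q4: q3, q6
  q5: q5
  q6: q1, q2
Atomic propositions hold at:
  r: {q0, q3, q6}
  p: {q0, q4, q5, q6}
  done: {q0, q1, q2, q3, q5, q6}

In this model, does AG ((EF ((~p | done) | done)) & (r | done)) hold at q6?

Sat(~p) = {q1, q2, q3}
Sat(~p | done) = {q0, q1, q2, q3, q5, q6}
Sat((~p | done) | done) = {q0, q1, q2, q3, q5, q6}
EF ((~p | done) | done): least fixpoint, start Z0 = {q0, q1, q2, q3, q5, q6}, add states with some successor in Z. Z1 = {q0, q1, q2, q3, q4, q5, q6}; fixed.
Sat(EF ((~p | done) | done)) = {q0, q1, q2, q3, q4, q5, q6}
Sat(r | done) = {q0, q1, q2, q3, q5, q6}
Sat((EF ((~p | done) | done)) & (r | done)) = {q0, q1, q2, q3, q5, q6}
AG ((EF ((~p | done) | done)) & (r | done)): greatest fixpoint, start Z0 = {q0, q1, q2, q3, q5, q6}, keep only states in Sat with every successor in Z. Z1 = {q1, q2, q3, q5, q6}; fixed.
Sat(AG ((EF ((~p | done) | done)) & (r | done))) = {q1, q2, q3, q5, q6}
q6 ∈ Sat(AG ((EF ((~p | done) | done)) & (r | done))) = {q1, q2, q3, q5, q6}, so the formula holds at q6.

Yes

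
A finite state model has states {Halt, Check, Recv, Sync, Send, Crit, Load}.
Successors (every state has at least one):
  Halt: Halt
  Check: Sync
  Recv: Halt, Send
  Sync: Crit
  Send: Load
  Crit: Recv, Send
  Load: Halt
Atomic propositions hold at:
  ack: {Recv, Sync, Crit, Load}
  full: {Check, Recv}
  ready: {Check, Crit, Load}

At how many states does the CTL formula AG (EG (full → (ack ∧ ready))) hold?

3

Sat(ack ∧ ready) = {Crit, Load}
Sat(full → (ack ∧ ready)) = {Halt, Sync, Send, Crit, Load}
EG (full → (ack ∧ ready)): greatest fixpoint, start Z0 = {Halt, Sync, Send, Crit, Load}, keep only states in Sat with some successor in Z. Already a fixed point.
Sat(EG (full → (ack ∧ ready))) = {Halt, Sync, Send, Crit, Load}
AG (EG (full → (ack ∧ ready))): greatest fixpoint, start Z0 = {Halt, Sync, Send, Crit, Load}, keep only states in Sat with every successor in Z. Z1 = {Halt, Sync, Send, Load}; Z2 = {Halt, Send, Load}; fixed.
Sat(AG (EG (full → (ack ∧ ready)))) = {Halt, Send, Load}
|Sat(AG (EG (full → (ack ∧ ready))))| = |{Halt, Send, Load}| = 3.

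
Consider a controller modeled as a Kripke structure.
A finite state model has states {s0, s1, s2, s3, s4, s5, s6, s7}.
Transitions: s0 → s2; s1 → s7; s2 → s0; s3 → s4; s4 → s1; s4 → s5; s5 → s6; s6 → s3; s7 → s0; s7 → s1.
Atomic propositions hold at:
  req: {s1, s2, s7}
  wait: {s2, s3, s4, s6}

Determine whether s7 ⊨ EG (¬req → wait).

Sat(¬req) = {s0, s3, s4, s5, s6}
Sat(¬req → wait) = {s1, s2, s3, s4, s6, s7}
EG (¬req → wait): greatest fixpoint, start Z0 = {s1, s2, s3, s4, s6, s7}, keep only states in Sat with some successor in Z. Z1 = {s1, s3, s4, s6, s7}; fixed.
Sat(EG (¬req → wait)) = {s1, s3, s4, s6, s7}
s7 ∈ Sat(EG (¬req → wait)) = {s1, s3, s4, s6, s7}, so the formula holds at s7.

Yes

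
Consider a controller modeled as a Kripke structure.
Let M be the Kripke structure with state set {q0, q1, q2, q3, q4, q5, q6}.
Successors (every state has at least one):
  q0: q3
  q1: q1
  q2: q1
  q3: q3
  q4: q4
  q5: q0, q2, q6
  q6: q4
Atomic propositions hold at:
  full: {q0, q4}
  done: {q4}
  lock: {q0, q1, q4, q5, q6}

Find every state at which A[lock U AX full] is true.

Sat(AX full) = {s : every successor in {q0, q4}} = {q4, q6}
A[lock U AX full]: least fixpoint, start Z0 = Sat(AX full) = {q4, q6}, add states in Sat(lock) with every successor in Z. Already a fixed point.
Sat(A[lock U AX full]) = {q4, q6}

{q4, q6}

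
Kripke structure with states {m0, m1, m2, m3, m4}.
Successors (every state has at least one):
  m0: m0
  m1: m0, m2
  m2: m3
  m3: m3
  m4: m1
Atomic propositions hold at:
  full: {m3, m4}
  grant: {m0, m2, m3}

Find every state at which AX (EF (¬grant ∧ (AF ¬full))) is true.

{m4}

Sat(¬grant) = {m1, m4}
Sat(¬full) = {m0, m1, m2}
AF ¬full: least fixpoint, start Z0 = {m0, m1, m2}, add states with every successor in Z. Z1 = {m0, m1, m2, m4}; fixed.
Sat(AF ¬full) = {m0, m1, m2, m4}
Sat(¬grant ∧ (AF ¬full)) = {m1, m4}
EF (¬grant ∧ (AF ¬full)): least fixpoint, start Z0 = {m1, m4}, add states with some successor in Z. Already a fixed point.
Sat(EF (¬grant ∧ (AF ¬full))) = {m1, m4}
Sat(AX (EF (¬grant ∧ (AF ¬full)))) = {s : every successor in {m1, m4}} = {m4}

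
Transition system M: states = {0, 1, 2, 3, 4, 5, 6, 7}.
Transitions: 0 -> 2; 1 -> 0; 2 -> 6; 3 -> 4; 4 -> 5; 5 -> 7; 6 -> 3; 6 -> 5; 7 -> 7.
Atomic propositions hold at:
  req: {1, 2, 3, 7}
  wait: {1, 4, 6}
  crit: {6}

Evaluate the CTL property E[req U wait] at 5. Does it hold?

No

E[req U wait]: least fixpoint, start Z0 = Sat(wait) = {1, 4, 6}, add states in Sat(req) with some successor in Z. Z1 = {1, 2, 3, 4, 6}; fixed.
Sat(E[req U wait]) = {1, 2, 3, 4, 6}
5 ∉ Sat(E[req U wait]) = {1, 2, 3, 4, 6}, so the formula does not hold at 5.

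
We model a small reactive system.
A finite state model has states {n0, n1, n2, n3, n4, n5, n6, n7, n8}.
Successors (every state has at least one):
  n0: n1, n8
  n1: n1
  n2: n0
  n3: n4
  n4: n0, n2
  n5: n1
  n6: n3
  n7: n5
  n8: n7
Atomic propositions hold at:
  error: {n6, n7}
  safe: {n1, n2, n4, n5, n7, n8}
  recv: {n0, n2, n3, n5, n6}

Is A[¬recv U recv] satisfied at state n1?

Sat(¬recv) = {n1, n4, n7, n8}
A[¬recv U recv]: least fixpoint, start Z0 = Sat(recv) = {n0, n2, n3, n5, n6}, add states in Sat(¬recv) with every successor in Z. Z1 = {n0, n2, n3, n4, n5, n6, n7}; Z2 = {n0, n2, n3, n4, n5, n6, n7, n8}; fixed.
Sat(A[¬recv U recv]) = {n0, n2, n3, n4, n5, n6, n7, n8}
n1 ∉ Sat(A[¬recv U recv]) = {n0, n2, n3, n4, n5, n6, n7, n8}, so the formula does not hold at n1.

No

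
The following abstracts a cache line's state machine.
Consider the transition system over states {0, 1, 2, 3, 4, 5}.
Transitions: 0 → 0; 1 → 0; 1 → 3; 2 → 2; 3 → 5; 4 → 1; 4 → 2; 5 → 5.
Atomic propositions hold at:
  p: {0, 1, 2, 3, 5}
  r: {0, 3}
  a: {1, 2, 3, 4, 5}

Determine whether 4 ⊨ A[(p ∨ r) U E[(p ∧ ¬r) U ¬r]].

Sat(p ∨ r) = {0, 1, 2, 3, 5}
Sat(¬r) = {1, 2, 4, 5}
Sat(p ∧ ¬r) = {1, 2, 5}
E[(p ∧ ¬r) U ¬r]: least fixpoint, start Z0 = Sat(¬r) = {1, 2, 4, 5}, add states in Sat(p ∧ ¬r) with some successor in Z. Already a fixed point.
Sat(E[(p ∧ ¬r) U ¬r]) = {1, 2, 4, 5}
A[(p ∨ r) U E[(p ∧ ¬r) U ¬r]]: least fixpoint, start Z0 = Sat(E[(p ∧ ¬r) U ¬r]) = {1, 2, 4, 5}, add states in Sat(p ∨ r) with every successor in Z. Z1 = {1, 2, 3, 4, 5}; fixed.
Sat(A[(p ∨ r) U E[(p ∧ ¬r) U ¬r]]) = {1, 2, 3, 4, 5}
4 ∈ Sat(A[(p ∨ r) U E[(p ∧ ¬r) U ¬r]]) = {1, 2, 3, 4, 5}, so the formula holds at 4.

Yes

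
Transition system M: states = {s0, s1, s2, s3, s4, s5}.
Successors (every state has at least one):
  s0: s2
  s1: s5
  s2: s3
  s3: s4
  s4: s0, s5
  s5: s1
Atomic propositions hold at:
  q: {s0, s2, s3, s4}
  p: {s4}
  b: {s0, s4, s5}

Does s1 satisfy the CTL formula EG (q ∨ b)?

Sat(q ∨ b) = {s0, s2, s3, s4, s5}
EG (q ∨ b): greatest fixpoint, start Z0 = {s0, s2, s3, s4, s5}, keep only states in Sat with some successor in Z. Z1 = {s0, s2, s3, s4}; fixed.
Sat(EG (q ∨ b)) = {s0, s2, s3, s4}
s1 ∉ Sat(EG (q ∨ b)) = {s0, s2, s3, s4}, so the formula does not hold at s1.

No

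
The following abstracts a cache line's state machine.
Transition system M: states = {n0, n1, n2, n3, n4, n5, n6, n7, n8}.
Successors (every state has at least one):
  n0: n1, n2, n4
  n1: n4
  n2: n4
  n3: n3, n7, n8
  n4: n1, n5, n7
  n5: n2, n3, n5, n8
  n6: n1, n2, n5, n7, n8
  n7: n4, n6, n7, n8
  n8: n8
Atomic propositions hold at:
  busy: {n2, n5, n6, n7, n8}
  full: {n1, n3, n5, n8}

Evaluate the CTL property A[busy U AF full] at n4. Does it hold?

AF full: least fixpoint, start Z0 = {n1, n3, n5, n8}, add states with every successor in Z. Already a fixed point.
Sat(AF full) = {n1, n3, n5, n8}
A[busy U AF full]: least fixpoint, start Z0 = Sat(AF full) = {n1, n3, n5, n8}, add states in Sat(busy) with every successor in Z. Already a fixed point.
Sat(A[busy U AF full]) = {n1, n3, n5, n8}
n4 ∉ Sat(A[busy U AF full]) = {n1, n3, n5, n8}, so the formula does not hold at n4.

No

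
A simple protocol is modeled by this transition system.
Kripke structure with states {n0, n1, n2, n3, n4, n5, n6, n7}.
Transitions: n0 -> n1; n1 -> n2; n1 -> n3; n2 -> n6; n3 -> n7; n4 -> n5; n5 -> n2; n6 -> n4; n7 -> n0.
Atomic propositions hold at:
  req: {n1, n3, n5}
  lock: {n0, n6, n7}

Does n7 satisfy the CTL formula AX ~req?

Sat(~req) = {n0, n2, n4, n6, n7}
Sat(AX ~req) = {s : every successor in {n0, n2, n4, n6, n7}} = {n2, n3, n5, n6, n7}
n7 ∈ Sat(AX ~req) = {n2, n3, n5, n6, n7}, so the formula holds at n7.

Yes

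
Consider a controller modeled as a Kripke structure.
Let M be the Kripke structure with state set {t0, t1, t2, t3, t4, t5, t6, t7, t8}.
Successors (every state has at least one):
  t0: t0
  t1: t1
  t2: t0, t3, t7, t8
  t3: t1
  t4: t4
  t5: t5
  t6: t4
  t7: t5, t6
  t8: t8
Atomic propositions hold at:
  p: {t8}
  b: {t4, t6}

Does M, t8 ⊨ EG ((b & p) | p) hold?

Yes

Sat(b & p) = ∅
Sat((b & p) | p) = {t8}
EG ((b & p) | p): greatest fixpoint, start Z0 = {t8}, keep only states in Sat with some successor in Z. Already a fixed point.
Sat(EG ((b & p) | p)) = {t8}
t8 ∈ Sat(EG ((b & p) | p)) = {t8}, so the formula holds at t8.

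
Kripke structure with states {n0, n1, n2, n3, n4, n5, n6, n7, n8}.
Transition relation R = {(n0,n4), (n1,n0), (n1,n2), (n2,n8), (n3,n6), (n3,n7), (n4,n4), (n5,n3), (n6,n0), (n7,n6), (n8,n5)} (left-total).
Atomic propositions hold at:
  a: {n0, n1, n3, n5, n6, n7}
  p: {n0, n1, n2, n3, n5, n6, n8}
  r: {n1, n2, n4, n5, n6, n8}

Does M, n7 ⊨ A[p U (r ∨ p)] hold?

Sat(r ∨ p) = {n0, n1, n2, n3, n4, n5, n6, n8}
A[p U (r ∨ p)]: least fixpoint, start Z0 = Sat((r ∨ p)) = {n0, n1, n2, n3, n4, n5, n6, n8}, add states in Sat(p) with every successor in Z. Already a fixed point.
Sat(A[p U (r ∨ p)]) = {n0, n1, n2, n3, n4, n5, n6, n8}
n7 ∉ Sat(A[p U (r ∨ p)]) = {n0, n1, n2, n3, n4, n5, n6, n8}, so the formula does not hold at n7.

No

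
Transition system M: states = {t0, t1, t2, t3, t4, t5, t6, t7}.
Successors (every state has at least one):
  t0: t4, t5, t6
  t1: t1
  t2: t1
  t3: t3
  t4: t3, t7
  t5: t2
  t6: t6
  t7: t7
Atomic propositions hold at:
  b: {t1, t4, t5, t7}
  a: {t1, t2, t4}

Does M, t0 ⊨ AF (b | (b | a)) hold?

No

Sat(b | a) = {t1, t2, t4, t5, t7}
Sat(b | (b | a)) = {t1, t2, t4, t5, t7}
AF (b | (b | a)): least fixpoint, start Z0 = {t1, t2, t4, t5, t7}, add states with every successor in Z. Already a fixed point.
Sat(AF (b | (b | a))) = {t1, t2, t4, t5, t7}
t0 ∉ Sat(AF (b | (b | a))) = {t1, t2, t4, t5, t7}, so the formula does not hold at t0.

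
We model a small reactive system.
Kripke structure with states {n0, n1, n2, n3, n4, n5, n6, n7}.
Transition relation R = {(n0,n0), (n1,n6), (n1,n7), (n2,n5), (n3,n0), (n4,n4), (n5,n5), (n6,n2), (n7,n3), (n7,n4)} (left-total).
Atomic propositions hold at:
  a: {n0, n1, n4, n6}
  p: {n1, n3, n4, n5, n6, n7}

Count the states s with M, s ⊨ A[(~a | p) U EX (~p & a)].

2

Sat(~a) = {n2, n3, n5, n7}
Sat(~a | p) = {n1, n2, n3, n4, n5, n6, n7}
Sat(~p) = {n0, n2}
Sat(~p & a) = {n0}
Sat(EX (~p & a)) = {s : some successor in {n0}} = {n0, n3}
A[(~a | p) U EX (~p & a)]: least fixpoint, start Z0 = Sat(EX (~p & a)) = {n0, n3}, add states in Sat(~a | p) with every successor in Z. Already a fixed point.
Sat(A[(~a | p) U EX (~p & a)]) = {n0, n3}
|Sat(A[(~a | p) U EX (~p & a)])| = |{n0, n3}| = 2.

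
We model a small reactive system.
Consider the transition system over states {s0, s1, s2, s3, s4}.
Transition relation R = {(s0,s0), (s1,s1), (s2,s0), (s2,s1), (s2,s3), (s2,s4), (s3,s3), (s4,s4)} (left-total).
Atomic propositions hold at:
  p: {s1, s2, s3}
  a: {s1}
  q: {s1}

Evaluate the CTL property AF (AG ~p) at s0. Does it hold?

Yes

Sat(~p) = {s0, s4}
AG ~p: greatest fixpoint, start Z0 = {s0, s4}, keep only states in Sat with every successor in Z. Already a fixed point.
Sat(AG ~p) = {s0, s4}
AF (AG ~p): least fixpoint, start Z0 = {s0, s4}, add states with every successor in Z. Already a fixed point.
Sat(AF (AG ~p)) = {s0, s4}
s0 ∈ Sat(AF (AG ~p)) = {s0, s4}, so the formula holds at s0.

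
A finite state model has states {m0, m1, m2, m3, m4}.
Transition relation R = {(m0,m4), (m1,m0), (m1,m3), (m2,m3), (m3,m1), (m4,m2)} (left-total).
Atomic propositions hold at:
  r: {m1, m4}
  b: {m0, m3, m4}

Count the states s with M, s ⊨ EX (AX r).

Sat(AX r) = {s : every successor in {m1, m4}} = {m0, m3}
Sat(EX (AX r)) = {s : some successor in {m0, m3}} = {m1, m2}
|Sat(EX (AX r))| = |{m1, m2}| = 2.

2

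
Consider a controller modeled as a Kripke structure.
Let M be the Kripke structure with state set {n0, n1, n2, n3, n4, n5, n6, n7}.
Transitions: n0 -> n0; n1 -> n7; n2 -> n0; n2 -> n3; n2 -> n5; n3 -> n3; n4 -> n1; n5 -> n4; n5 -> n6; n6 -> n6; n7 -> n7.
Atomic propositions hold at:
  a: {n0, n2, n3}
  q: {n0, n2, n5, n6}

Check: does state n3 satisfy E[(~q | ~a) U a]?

Sat(~q) = {n1, n3, n4, n7}
Sat(~a) = {n1, n4, n5, n6, n7}
Sat(~q | ~a) = {n1, n3, n4, n5, n6, n7}
E[(~q | ~a) U a]: least fixpoint, start Z0 = Sat(a) = {n0, n2, n3}, add states in Sat(~q | ~a) with some successor in Z. Already a fixed point.
Sat(E[(~q | ~a) U a]) = {n0, n2, n3}
n3 ∈ Sat(E[(~q | ~a) U a]) = {n0, n2, n3}, so the formula holds at n3.

Yes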